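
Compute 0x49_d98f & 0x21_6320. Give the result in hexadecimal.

0x014100

AND each hex digit independently (no carries):
  4&2=0, 9&1=1, d&6=4, 9&3=1, 8&2=0, f&0=0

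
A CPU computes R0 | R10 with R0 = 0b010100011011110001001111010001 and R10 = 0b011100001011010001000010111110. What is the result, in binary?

0b011100011011110001001111111111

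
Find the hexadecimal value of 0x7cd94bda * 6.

0x2ed17c71c

Multiply each base-16 digit by 6, carrying:
  a×6 = 60 → write c carry 3
  d×6+3 = 81 → write 1 carry 5
  b×6+5 = 71 → write 7 carry 4
  4×6+4 = 28 → write c carry 1
  9×6+1 = 55 → write 7 carry 3
  d×6+3 = 81 → write 1 carry 5
  c×6+5 = 77 → write d carry 4
  7×6+4 = 46 → write e carry 2
  remaining carry: 2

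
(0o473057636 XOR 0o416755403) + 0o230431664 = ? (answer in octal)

0o316334121

First 0o473057636 XOR 0o416755403 = 0o065702235.
Add column by column in base 8, right to left:
  5+4 = 1 carry 1
  3+6+1 = 2 carry 1
  2+6+1 = 1 carry 1
  2+1+1 = 4
  0+3 = 3
  7+4 = 3 carry 1
  5+0+1 = 6
  6+3 = 1 carry 1
  0+2+1 = 3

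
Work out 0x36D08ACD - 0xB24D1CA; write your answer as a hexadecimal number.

Subtract column by column in base 16:
  D-A → 3
  C-C → 0
  A-1 → 9
  8-D → B (borrow)
  0-4-1 → B (borrow)
  D-2-1 → A
  6-B → B (borrow)
  3-0-1 → 2

0x2BABB903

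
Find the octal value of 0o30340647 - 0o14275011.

0o14043636

Subtract column by column in base 8:
  7-1 → 6
  4-1 → 3
  6-0 → 6
  0-5 → 3 (borrow)
  4-7-1 → 4 (borrow)
  3-2-1 → 0
  0-4 → 4 (borrow)
  3-1-1 → 1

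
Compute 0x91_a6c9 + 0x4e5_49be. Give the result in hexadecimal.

0x576f087

Add column by column in base 16, right to left:
  9+e = 7 carry 1
  c+b+1 = 8 carry 1
  6+9+1 = 0 carry 1
  a+4+1 = f
  1+5 = 6
  9+e = 7 carry 1
  0+4+1 = 5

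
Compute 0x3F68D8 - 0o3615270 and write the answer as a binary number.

0x3F68D8 = 0b1111110110100011011000 in binary.
0o3615270 = 0b11110001101010111000 in binary.
Subtract column by column in base 2:
  0-0 → 0
  0-0 → 0
  0-0 → 0
  1-1 → 0
  1-1 → 0
  0-1 → 1 (borrow)
  1-0-1 → 0
  1-1 → 0
  0-0 → 0
  0-1 → 1 (borrow)
  0-0-1 → 1 (borrow)
  1-1-1 → 1 (borrow)
  0-1-1 → 0 (borrow)
  1-0-1 → 0
  1-0 → 1
  0-0 → 0
  1-1 → 0
  1-1 → 0
  1-1 → 0
  1-1 → 0
  1-0 → 1
  1-0 → 1

0b1100000100111000100000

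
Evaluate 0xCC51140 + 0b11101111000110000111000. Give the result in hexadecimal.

0xD3C9D78

0b11101111000110000111000 = 0x778C38 in hexadecimal.
Add column by column in base 16, right to left:
  0+8 = 8
  4+3 = 7
  1+C = D
  1+8 = 9
  5+7 = C
  C+7 = 3 carry 1
  C+0+1 = D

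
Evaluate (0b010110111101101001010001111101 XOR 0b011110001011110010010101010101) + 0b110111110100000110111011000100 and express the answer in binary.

First 0b010110111101101001010001111101 XOR 0b011110001011110010010101010101 = 0b001000110110011011000100101000.
Add column by column in base 2, right to left:
  0+0 = 0
  0+0 = 0
  0+1 = 1
  1+0 = 1
  0+0 = 0
  1+0 = 1
  0+1 = 1
  0+1 = 1
  1+0 = 1
  0+1 = 1
  0+1 = 1
  0+1 = 1
  1+0 = 1
  1+1 = 0 carry 1
  0+1+1 = 0 carry 1
  1+0+1 = 0 carry 1
  1+0+1 = 0 carry 1
  0+0+1 = 1
  0+0 = 0
  1+0 = 1
  1+1 = 0 carry 1
  0+0+1 = 1
  1+1 = 0 carry 1
  1+1+1 = 1 carry 1
  0+1+1 = 0 carry 1
  0+1+1 = 0 carry 1
  0+1+1 = 0 carry 1
  1+0+1 = 0 carry 1
  0+1+1 = 0 carry 1
  0+1+1 = 0 carry 1
  final carry 1

0b1000000101010100001111111101100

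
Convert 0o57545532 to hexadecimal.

Each octal digit is 3 bits: 5=101 7=111 5=101 4=100 5=101 5=101 3=011 2=010.
Group the bits into nibbles: 1011 1110 1100 1011 0101 1010 → becb5a.

0xbecb5a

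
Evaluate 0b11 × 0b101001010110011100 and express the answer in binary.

0b1111100000011010100

Multiply each base-2 digit by 3, carrying:
  0×3 = 0 → write 0
  0×3 = 0 → write 0
  1×3 = 3 → write 1 carry 1
  1×3+1 = 4 → write 0 carry 2
  1×3+2 = 5 → write 1 carry 2
  0×3+2 = 2 → write 0 carry 1
  0×3+1 = 1 → write 1
  1×3 = 3 → write 1 carry 1
  1×3+1 = 4 → write 0 carry 2
  0×3+2 = 2 → write 0 carry 1
  1×3+1 = 4 → write 0 carry 2
  0×3+2 = 2 → write 0 carry 1
  1×3+1 = 4 → write 0 carry 2
  0×3+2 = 2 → write 0 carry 1
  0×3+1 = 1 → write 1
  1×3 = 3 → write 1 carry 1
  0×3+1 = 1 → write 1
  1×3 = 3 → write 1 carry 1
  remaining carry: 1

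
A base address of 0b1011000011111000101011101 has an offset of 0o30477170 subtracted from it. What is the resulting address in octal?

0b1011000011111000101011101 = 0o130370535 in octal.
Subtract column by column in base 8:
  5-0 → 5
  3-7 → 4 (borrow)
  5-1-1 → 3
  0-7 → 1 (borrow)
  7-7-1 → 7 (borrow)
  3-4-1 → 6 (borrow)
  0-0-1 → 7 (borrow)
  3-3-1 → 7 (borrow)
  1-0-1 → 0

0o77671345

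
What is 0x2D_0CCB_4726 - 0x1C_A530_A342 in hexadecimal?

0x10679AA3E4

Subtract column by column in base 16:
  6-2 → 4
  2-4 → E (borrow)
  7-3-1 → 3
  4-A → A (borrow)
  B-0-1 → A
  C-3 → 9
  C-5 → 7
  0-A → 6 (borrow)
  D-C-1 → 0
  2-1 → 1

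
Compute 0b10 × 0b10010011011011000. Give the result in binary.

Multiply each base-2 digit by 2, carrying:
  0×2 = 0 → write 0
  0×2 = 0 → write 0
  0×2 = 0 → write 0
  1×2 = 2 → write 0 carry 1
  1×2+1 = 3 → write 1 carry 1
  0×2+1 = 1 → write 1
  1×2 = 2 → write 0 carry 1
  1×2+1 = 3 → write 1 carry 1
  0×2+1 = 1 → write 1
  1×2 = 2 → write 0 carry 1
  1×2+1 = 3 → write 1 carry 1
  0×2+1 = 1 → write 1
  0×2 = 0 → write 0
  1×2 = 2 → write 0 carry 1
  0×2+1 = 1 → write 1
  0×2 = 0 → write 0
  1×2 = 2 → write 0 carry 1
  remaining carry: 1

0b100100110110110000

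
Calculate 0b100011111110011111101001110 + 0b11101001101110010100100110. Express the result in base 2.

Add column by column in base 2, right to left:
  0+0 = 0
  1+1 = 0 carry 1
  1+1+1 = 1 carry 1
  1+0+1 = 0 carry 1
  0+0+1 = 1
  0+1 = 1
  1+0 = 1
  0+0 = 0
  1+1 = 0 carry 1
  1+0+1 = 0 carry 1
  1+1+1 = 1 carry 1
  1+0+1 = 0 carry 1
  1+0+1 = 0 carry 1
  1+1+1 = 1 carry 1
  0+1+1 = 0 carry 1
  0+1+1 = 0 carry 1
  1+0+1 = 0 carry 1
  1+1+1 = 1 carry 1
  1+1+1 = 1 carry 1
  1+0+1 = 0 carry 1
  1+0+1 = 0 carry 1
  1+1+1 = 1 carry 1
  1+0+1 = 0 carry 1
  0+1+1 = 0 carry 1
  0+1+1 = 0 carry 1
  0+1+1 = 0 carry 1
  1+0+1 = 0 carry 1
  final carry 1

0b1000001001100010010001110100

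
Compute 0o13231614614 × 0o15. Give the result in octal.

Multiply each base-8 digit by 13, carrying:
  4×13 = 52 → write 4 carry 6
  1×13+6 = 19 → write 3 carry 2
  6×13+2 = 80 → write 0 carry 10
  4×13+10 = 62 → write 6 carry 7
  1×13+7 = 20 → write 4 carry 2
  6×13+2 = 80 → write 0 carry 10
  1×13+10 = 23 → write 7 carry 2
  3×13+2 = 41 → write 1 carry 5
  2×13+5 = 31 → write 7 carry 3
  3×13+3 = 42 → write 2 carry 5
  1×13+5 = 18 → write 2 carry 2
  remaining carry: 2

0o222717046034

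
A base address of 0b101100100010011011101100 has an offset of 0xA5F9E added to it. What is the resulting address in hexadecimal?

0b101100100010011011101100 = 0xB226EC in hexadecimal.
Add column by column in base 16, right to left:
  C+E = A carry 1
  E+9+1 = 8 carry 1
  6+F+1 = 6 carry 1
  2+5+1 = 8
  2+A = C
  B+0 = B

0xBC868A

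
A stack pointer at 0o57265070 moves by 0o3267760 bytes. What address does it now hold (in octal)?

0o62555050

Add column by column in base 8, right to left:
  0+0 = 0
  7+6 = 5 carry 1
  0+7+1 = 0 carry 1
  5+7+1 = 5 carry 1
  6+6+1 = 5 carry 1
  2+2+1 = 5
  7+3 = 2 carry 1
  5+0+1 = 6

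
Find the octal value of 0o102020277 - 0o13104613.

Subtract column by column in base 8:
  7-3 → 4
  7-1 → 6
  2-6 → 4 (borrow)
  0-4-1 → 3 (borrow)
  2-0-1 → 1
  0-1 → 7 (borrow)
  2-3-1 → 6 (borrow)
  0-1-1 → 6 (borrow)
  1-0-1 → 0

0o66713464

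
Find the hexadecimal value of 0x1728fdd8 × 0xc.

0x115ebe620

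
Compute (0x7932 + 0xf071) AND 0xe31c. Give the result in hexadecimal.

0x6100

Add column by column in base 16, right to left:
  2+1 = 3
  3+7 = a
  9+0 = 9
  7+f = 6 carry 1
  final carry 1
Sum = 0x169a3; now AND with 0xe31c:
  1&0=0, 6&e=6, 9&3=1, a&1=0, 3&c=0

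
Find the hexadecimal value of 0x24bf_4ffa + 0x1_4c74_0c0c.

0x171335c06

Add column by column in base 16, right to left:
  a+c = 6 carry 1
  f+0+1 = 0 carry 1
  f+c+1 = c carry 1
  4+0+1 = 5
  f+4 = 3 carry 1
  b+7+1 = 3 carry 1
  4+c+1 = 1 carry 1
  2+4+1 = 7
  0+1 = 1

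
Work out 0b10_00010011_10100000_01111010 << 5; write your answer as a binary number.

0b1000010011101000000111101000000

Left shift by 5: append 5 zero bits.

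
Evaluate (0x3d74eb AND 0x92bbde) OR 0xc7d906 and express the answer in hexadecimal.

0xd7f9ce

0x3d74eb AND 0x92bbde = 0x1030ca.
Then OR with 0xc7d906.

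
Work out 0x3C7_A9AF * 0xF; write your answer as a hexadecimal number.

0x38B2F141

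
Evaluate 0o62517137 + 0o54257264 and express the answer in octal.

Add column by column in base 8, right to left:
  7+4 = 3 carry 1
  3+6+1 = 2 carry 1
  1+2+1 = 4
  7+7 = 6 carry 1
  1+5+1 = 7
  5+2 = 7
  2+4 = 6
  6+5 = 3 carry 1
  final carry 1

0o136776423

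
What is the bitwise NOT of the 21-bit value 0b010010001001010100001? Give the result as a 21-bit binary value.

0b101101110110101011110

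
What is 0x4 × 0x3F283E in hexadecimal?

0xFCA0F8

Multiply each base-16 digit by 4, carrying:
  E×4 = 56 → write 8 carry 3
  3×4+3 = 15 → write F
  8×4 = 32 → write 0 carry 2
  2×4+2 = 10 → write A
  F×4 = 60 → write C carry 3
  3×4+3 = 15 → write F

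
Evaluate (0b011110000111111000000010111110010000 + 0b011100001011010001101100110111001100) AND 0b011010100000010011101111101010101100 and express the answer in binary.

0b11010000000000001101111100000001100

Add column by column in base 2, right to left:
  0+0 = 0
  0+0 = 0
  0+1 = 1
  0+1 = 1
  1+0 = 1
  0+0 = 0
  0+1 = 1
  1+1 = 0 carry 1
  1+1+1 = 1 carry 1
  1+0+1 = 0 carry 1
  1+1+1 = 1 carry 1
  1+1+1 = 1 carry 1
  0+0+1 = 1
  1+0 = 1
  0+1 = 1
  0+1 = 1
  0+0 = 0
  0+1 = 1
  0+1 = 1
  0+0 = 0
  0+0 = 0
  1+0 = 1
  1+1 = 0 carry 1
  1+0+1 = 0 carry 1
  1+1+1 = 1 carry 1
  1+1+1 = 1 carry 1
  1+0+1 = 0 carry 1
  0+1+1 = 0 carry 1
  0+0+1 = 1
  0+0 = 0
  0+0 = 0
  1+0 = 1
  1+1 = 0 carry 1
  1+1+1 = 1 carry 1
  1+1+1 = 1 carry 1
  final carry 1
Sum = 0b111010010011001001101111110101011100; now AND with 0b011010100000010011101111101010101100:
  111010010011001001101111110101011100
& 011010100000010011101111101010101100
= 011010000000000001101111100000001100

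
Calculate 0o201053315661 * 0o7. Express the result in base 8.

Multiply each base-8 digit by 7, carrying:
  1×7 = 7 → write 7
  6×7 = 42 → write 2 carry 5
  6×7+5 = 47 → write 7 carry 5
  5×7+5 = 40 → write 0 carry 5
  1×7+5 = 12 → write 4 carry 1
  3×7+1 = 22 → write 6 carry 2
  3×7+2 = 23 → write 7 carry 2
  5×7+2 = 37 → write 5 carry 4
  0×7+4 = 4 → write 4
  1×7 = 7 → write 7
  0×7 = 0 → write 0
  2×7 = 14 → write 6 carry 1
  remaining carry: 1

0o1607457640727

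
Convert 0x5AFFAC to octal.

Expand each hex digit to 4 bits: 5=0101 A=1010 F=1111 F=1111 A=1010 C=1100.
Group the bits in threes: 010 110 101 111 111 110 101 100 → 26577654.

0o26577654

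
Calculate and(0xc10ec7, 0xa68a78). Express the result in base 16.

AND each hex digit independently (no carries):
  c&a=8, 1&6=0, 0&8=0, e&a=a, c&7=4, 7&8=0

0x800a40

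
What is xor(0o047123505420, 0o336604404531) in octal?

0o371727101111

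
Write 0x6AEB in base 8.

Expand each hex digit to 4 bits: 6=0110 A=1010 E=1110 B=1011.
Group the bits in threes: 110 101 011 101 011 → 65353.

0o65353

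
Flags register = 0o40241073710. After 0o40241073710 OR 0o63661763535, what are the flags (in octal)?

0o63661773735

OR each oct digit independently (no carries):
  4|6=6, 0|3=3, 2|6=6, 4|6=6, 1|1=1, 0|7=7, 7|6=7, 3|3=3, 7|5=7, 1|3=3, 0|5=5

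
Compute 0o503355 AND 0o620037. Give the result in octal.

0o400015

AND each oct digit independently (no carries):
  5&6=4, 0&2=0, 3&0=0, 3&0=0, 5&3=1, 5&7=5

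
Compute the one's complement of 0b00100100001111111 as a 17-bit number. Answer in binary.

Invert each bit: 00100100001111111 → 11011011110000000.

0b11011011110000000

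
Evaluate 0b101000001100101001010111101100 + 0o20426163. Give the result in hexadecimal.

0x2874C25F

0b101000001100101001010111101100 = 0x283295EC in hexadecimal.
0o20426163 = 0x422C73 in hexadecimal.
Add column by column in base 16, right to left:
  C+3 = F
  E+7 = 5 carry 1
  5+C+1 = 2 carry 1
  9+2+1 = C
  2+2 = 4
  3+4 = 7
  8+0 = 8
  2+0 = 2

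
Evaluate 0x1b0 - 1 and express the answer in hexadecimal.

The trailing 1 digit is 0, so subtracting 1 borrows through: they become F and the next digit up decrements.

0x1af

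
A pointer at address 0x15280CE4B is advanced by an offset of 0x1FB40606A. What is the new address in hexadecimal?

Add column by column in base 16, right to left:
  B+A = 5 carry 1
  4+6+1 = B
  E+0 = E
  C+6 = 2 carry 1
  0+0+1 = 1
  8+4 = C
  2+B = D
  5+F = 4 carry 1
  1+1+1 = 3

0x34DC12EB5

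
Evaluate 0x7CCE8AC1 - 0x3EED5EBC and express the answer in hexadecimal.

Subtract column by column in base 16:
  1-C → 5 (borrow)
  C-B-1 → 0
  A-E → C (borrow)
  8-5-1 → 2
  E-D → 1
  C-E → E (borrow)
  C-E-1 → D (borrow)
  7-3-1 → 3

0x3DE12C05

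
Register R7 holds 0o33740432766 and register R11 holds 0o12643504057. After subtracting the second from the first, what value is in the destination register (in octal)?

Subtract column by column in base 8:
  6-7 → 7 (borrow)
  6-5-1 → 0
  7-0 → 7
  2-4 → 6 (borrow)
  3-0-1 → 2
  4-5 → 7 (borrow)
  0-3-1 → 4 (borrow)
  4-4-1 → 7 (borrow)
  7-6-1 → 0
  3-2 → 1
  3-1 → 2

0o21074726707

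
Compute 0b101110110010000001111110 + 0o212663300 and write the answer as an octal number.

0b101110110010000001111110 = 0o56620176 in octal.
Add column by column in base 8, right to left:
  6+0 = 6
  7+0 = 7
  1+3 = 4
  0+3 = 3
  2+6 = 0 carry 1
  6+6+1 = 5 carry 1
  6+2+1 = 1 carry 1
  5+1+1 = 7
  0+2 = 2

0o271503476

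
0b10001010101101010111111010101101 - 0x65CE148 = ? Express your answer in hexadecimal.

0b10001010101101010111111010101101 = 0x8AB57EAD in hexadecimal.
Subtract column by column in base 16:
  D-8 → 5
  A-4 → 6
  E-1 → D
  7-E → 9 (borrow)
  5-C-1 → 8 (borrow)
  B-5-1 → 5
  A-6 → 4
  8-0 → 8

0x84589D65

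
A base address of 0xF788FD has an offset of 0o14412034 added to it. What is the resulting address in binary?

0b1001010011001110100011001

0xF788FD = 0b111101111000100011111101 in binary.
0o14412034 = 0b1100100001010000011100 in binary.
Add column by column in base 2, right to left:
  1+0 = 1
  0+0 = 0
  1+1 = 0 carry 1
  1+1+1 = 1 carry 1
  1+1+1 = 1 carry 1
  1+0+1 = 0 carry 1
  1+0+1 = 0 carry 1
  1+0+1 = 0 carry 1
  0+0+1 = 1
  0+0 = 0
  0+1 = 1
  1+0 = 1
  0+1 = 1
  0+0 = 0
  0+0 = 0
  1+0 = 1
  1+0 = 1
  1+1 = 0 carry 1
  1+0+1 = 0 carry 1
  0+0+1 = 1
  1+1 = 0 carry 1
  1+1+1 = 1 carry 1
  1+0+1 = 0 carry 1
  1+0+1 = 0 carry 1
  final carry 1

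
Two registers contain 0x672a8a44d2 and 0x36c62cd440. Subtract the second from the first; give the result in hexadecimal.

0x30645d7092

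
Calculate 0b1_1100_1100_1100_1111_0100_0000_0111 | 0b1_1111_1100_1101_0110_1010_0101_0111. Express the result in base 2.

0b11111110011011111111001010111

OR bit by bit (1 where either bit is 1):
  11100110011001111010000000111
| 11111110011010110101001010111
= 11111110011011111111001010111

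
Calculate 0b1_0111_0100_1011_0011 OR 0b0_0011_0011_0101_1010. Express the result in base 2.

0b10111011111111011

OR bit by bit (1 where either bit is 1):
  10111010010110011
| 00011001101011010
= 10111011111111011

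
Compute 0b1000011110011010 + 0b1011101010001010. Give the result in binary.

Add column by column in base 2, right to left:
  0+0 = 0
  1+1 = 0 carry 1
  0+0+1 = 1
  1+1 = 0 carry 1
  1+0+1 = 0 carry 1
  0+0+1 = 1
  0+0 = 0
  1+1 = 0 carry 1
  1+0+1 = 0 carry 1
  1+1+1 = 1 carry 1
  1+0+1 = 0 carry 1
  0+1+1 = 0 carry 1
  0+1+1 = 0 carry 1
  0+1+1 = 0 carry 1
  0+0+1 = 1
  1+1 = 0 carry 1
  final carry 1

0b10100001000100100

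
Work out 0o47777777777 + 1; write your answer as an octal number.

The trailing 10 digits are 7 (max in base 8), so adding 1 cascades: they roll to 0 and the next digit up increments.

0o50000000000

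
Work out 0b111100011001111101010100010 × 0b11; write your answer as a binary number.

0b10110101001101110111111100110

Multiply each base-2 digit by 3, carrying:
  0×3 = 0 → write 0
  1×3 = 3 → write 1 carry 1
  0×3+1 = 1 → write 1
  0×3 = 0 → write 0
  0×3 = 0 → write 0
  1×3 = 3 → write 1 carry 1
  0×3+1 = 1 → write 1
  1×3 = 3 → write 1 carry 1
  0×3+1 = 1 → write 1
  1×3 = 3 → write 1 carry 1
  0×3+1 = 1 → write 1
  1×3 = 3 → write 1 carry 1
  1×3+1 = 4 → write 0 carry 2
  1×3+2 = 5 → write 1 carry 2
  1×3+2 = 5 → write 1 carry 2
  1×3+2 = 5 → write 1 carry 2
  0×3+2 = 2 → write 0 carry 1
  0×3+1 = 1 → write 1
  1×3 = 3 → write 1 carry 1
  1×3+1 = 4 → write 0 carry 2
  0×3+2 = 2 → write 0 carry 1
  0×3+1 = 1 → write 1
  0×3 = 0 → write 0
  1×3 = 3 → write 1 carry 1
  1×3+1 = 4 → write 0 carry 2
  1×3+2 = 5 → write 1 carry 2
  1×3+2 = 5 → write 1 carry 2
  remaining carry: 10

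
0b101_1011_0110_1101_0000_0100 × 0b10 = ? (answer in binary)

Multiply each base-2 digit by 2, carrying:
  0×2 = 0 → write 0
  0×2 = 0 → write 0
  1×2 = 2 → write 0 carry 1
  0×2+1 = 1 → write 1
  0×2 = 0 → write 0
  0×2 = 0 → write 0
  0×2 = 0 → write 0
  0×2 = 0 → write 0
  1×2 = 2 → write 0 carry 1
  0×2+1 = 1 → write 1
  1×2 = 2 → write 0 carry 1
  1×2+1 = 3 → write 1 carry 1
  0×2+1 = 1 → write 1
  1×2 = 2 → write 0 carry 1
  1×2+1 = 3 → write 1 carry 1
  0×2+1 = 1 → write 1
  1×2 = 2 → write 0 carry 1
  1×2+1 = 3 → write 1 carry 1
  0×2+1 = 1 → write 1
  1×2 = 2 → write 0 carry 1
  1×2+1 = 3 → write 1 carry 1
  0×2+1 = 1 → write 1
  1×2 = 2 → write 0 carry 1
  remaining carry: 1

0b101101101101101000001000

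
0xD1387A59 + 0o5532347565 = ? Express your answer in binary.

0b11111110101000100100100111001110

0xD1387A59 = 0b11010001001110000111101001011001 in binary.
0o5532347565 = 0b101101011010011100111101110101 in binary.
Add column by column in base 2, right to left:
  1+1 = 0 carry 1
  0+0+1 = 1
  0+1 = 1
  1+0 = 1
  1+1 = 0 carry 1
  0+1+1 = 0 carry 1
  1+1+1 = 1 carry 1
  0+0+1 = 1
  0+1 = 1
  1+1 = 0 carry 1
  0+1+1 = 0 carry 1
  1+1+1 = 1 carry 1
  1+0+1 = 0 carry 1
  1+0+1 = 0 carry 1
  1+1+1 = 1 carry 1
  0+1+1 = 0 carry 1
  0+1+1 = 0 carry 1
  0+0+1 = 1
  0+0 = 0
  1+1 = 0 carry 1
  1+0+1 = 0 carry 1
  1+1+1 = 1 carry 1
  0+1+1 = 0 carry 1
  0+0+1 = 1
  1+1 = 0 carry 1
  0+0+1 = 1
  0+1 = 1
  0+1 = 1
  1+0 = 1
  0+1 = 1
  1+0 = 1
  1+0 = 1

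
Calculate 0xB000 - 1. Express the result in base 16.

0xAFFF

The trailing 3 digits are 0, so subtracting 1 borrows through: they become F and the next digit up decrements.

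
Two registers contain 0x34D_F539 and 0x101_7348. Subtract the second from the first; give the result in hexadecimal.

Subtract column by column in base 16:
  9-8 → 1
  3-4 → F (borrow)
  5-3-1 → 1
  F-7 → 8
  D-1 → C
  4-0 → 4
  3-1 → 2

0x24C81F1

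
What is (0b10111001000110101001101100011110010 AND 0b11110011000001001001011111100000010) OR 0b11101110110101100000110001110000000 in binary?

0b10111001000110101001101100011110010 AND 0b11110011000001001001011111100000010 = 0b10110001000000001001001100000000010.
Then OR with 0b11101110110101100000110001110000000.

0b11111111110101101001111101110000010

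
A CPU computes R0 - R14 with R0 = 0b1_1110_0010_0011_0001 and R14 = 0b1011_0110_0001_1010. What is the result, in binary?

0b10010110000010111

Subtract column by column in base 2:
  1-0 → 1
  0-1 → 1 (borrow)
  0-0-1 → 1 (borrow)
  0-1-1 → 0 (borrow)
  1-1-1 → 1 (borrow)
  1-0-1 → 0
  0-0 → 0
  0-0 → 0
  0-0 → 0
  1-1 → 0
  0-1 → 1 (borrow)
  0-0-1 → 1 (borrow)
  0-1-1 → 0 (borrow)
  1-1-1 → 1 (borrow)
  1-0-1 → 0
  1-1 → 0
  1-0 → 1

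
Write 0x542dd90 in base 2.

0b101010000101101110110010000

Expand each hex digit to 4 bits: 5=0101 4=0100 2=0010 d=1101 d=1101 9=1001 0=0000.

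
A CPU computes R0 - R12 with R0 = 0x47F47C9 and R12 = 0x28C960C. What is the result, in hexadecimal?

0x1F2B1BD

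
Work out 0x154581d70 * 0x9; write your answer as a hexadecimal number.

Multiply each base-16 digit by 9, carrying:
  0×9 = 0 → write 0
  7×9 = 63 → write f carry 3
  d×9+3 = 120 → write 8 carry 7
  1×9+7 = 16 → write 0 carry 1
  8×9+1 = 73 → write 9 carry 4
  5×9+4 = 49 → write 1 carry 3
  4×9+3 = 39 → write 7 carry 2
  5×9+2 = 47 → write f carry 2
  1×9+2 = 11 → write b

0xbf71908f0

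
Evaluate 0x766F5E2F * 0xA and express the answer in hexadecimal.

Multiply each base-16 digit by 10, carrying:
  F×10 = 150 → write 6 carry 9
  2×10+9 = 29 → write D carry 1
  E×10+1 = 141 → write D carry 8
  5×10+8 = 58 → write A carry 3
  F×10+3 = 153 → write 9 carry 9
  6×10+9 = 69 → write 5 carry 4
  6×10+4 = 64 → write 0 carry 4
  7×10+4 = 74 → write A carry 4
  remaining carry: 4

0x4A059ADD6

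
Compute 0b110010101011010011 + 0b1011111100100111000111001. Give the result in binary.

Add column by column in base 2, right to left:
  1+1 = 0 carry 1
  1+0+1 = 0 carry 1
  0+0+1 = 1
  0+1 = 1
  1+1 = 0 carry 1
  0+1+1 = 0 carry 1
  1+0+1 = 0 carry 1
  1+0+1 = 0 carry 1
  0+0+1 = 1
  1+1 = 0 carry 1
  0+1+1 = 0 carry 1
  1+1+1 = 1 carry 1
  0+0+1 = 1
  1+0 = 1
  0+1 = 1
  0+0 = 0
  1+0 = 1
  1+1 = 0 carry 1
  0+1+1 = 0 carry 1
  0+1+1 = 0 carry 1
  0+1+1 = 0 carry 1
  0+1+1 = 0 carry 1
  0+1+1 = 0 carry 1
  0+0+1 = 1
  0+1 = 1

0b1100000010111100100001100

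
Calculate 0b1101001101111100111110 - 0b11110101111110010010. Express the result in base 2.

0b1001010111111110101100

Subtract column by column in base 2:
  0-0 → 0
  1-1 → 0
  1-0 → 1
  1-0 → 1
  1-1 → 0
  1-0 → 1
  0-0 → 0
  0-1 → 1 (borrow)
  1-1-1 → 1 (borrow)
  1-1-1 → 1 (borrow)
  1-1-1 → 1 (borrow)
  1-1-1 → 1 (borrow)
  1-1-1 → 1 (borrow)
  0-0-1 → 1 (borrow)
  1-1-1 → 1 (borrow)
  1-0-1 → 0
  0-1 → 1 (borrow)
  0-1-1 → 0 (borrow)
  1-1-1 → 1 (borrow)
  0-1-1 → 0 (borrow)
  1-0-1 → 0
  1-0 → 1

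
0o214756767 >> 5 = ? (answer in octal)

0o4317357

5 bits is not a whole number of base-8 digits; in binary: 10001100111101110111110111 >> 5 = 100011001111011101111.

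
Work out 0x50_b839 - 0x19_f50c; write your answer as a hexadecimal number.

Subtract column by column in base 16:
  9-c → d (borrow)
  3-0-1 → 2
  8-5 → 3
  b-f → c (borrow)
  0-9-1 → 6 (borrow)
  5-1-1 → 3

0x36c32d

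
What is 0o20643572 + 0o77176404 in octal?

0o120042176

Add column by column in base 8, right to left:
  2+4 = 6
  7+0 = 7
  5+4 = 1 carry 1
  3+6+1 = 2 carry 1
  4+7+1 = 4 carry 1
  6+1+1 = 0 carry 1
  0+7+1 = 0 carry 1
  2+7+1 = 2 carry 1
  final carry 1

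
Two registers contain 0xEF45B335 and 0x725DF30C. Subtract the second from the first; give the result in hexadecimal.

Subtract column by column in base 16:
  5-C → 9 (borrow)
  3-0-1 → 2
  3-3 → 0
  B-F → C (borrow)
  5-D-1 → 7 (borrow)
  4-5-1 → E (borrow)
  F-2-1 → C
  E-7 → 7

0x7CE7C029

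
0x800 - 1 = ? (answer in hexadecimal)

The trailing 2 digits are 0, so subtracting 1 borrows through: they become F and the next digit up decrements.

0x7ff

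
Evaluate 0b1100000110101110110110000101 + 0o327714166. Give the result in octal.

0o1736502773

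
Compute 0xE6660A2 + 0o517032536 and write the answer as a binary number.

0xE6660A2 = 0b1110011001100110000010100010 in binary.
0o517032536 = 0b101001111000011010101011110 in binary.
Add column by column in base 2, right to left:
  0+0 = 0
  1+1 = 0 carry 1
  0+1+1 = 0 carry 1
  0+1+1 = 0 carry 1
  0+1+1 = 0 carry 1
  1+0+1 = 0 carry 1
  0+1+1 = 0 carry 1
  1+0+1 = 0 carry 1
  0+1+1 = 0 carry 1
  0+0+1 = 1
  0+1 = 1
  0+0 = 0
  0+1 = 1
  1+1 = 0 carry 1
  1+0+1 = 0 carry 1
  0+0+1 = 1
  0+0 = 0
  1+0 = 1
  1+1 = 0 carry 1
  0+1+1 = 0 carry 1
  0+1+1 = 0 carry 1
  1+1+1 = 1 carry 1
  1+0+1 = 0 carry 1
  0+0+1 = 1
  0+1 = 1
  1+0 = 1
  1+1 = 0 carry 1
  1+0+1 = 0 carry 1
  final carry 1

0b10011101000101001011000000000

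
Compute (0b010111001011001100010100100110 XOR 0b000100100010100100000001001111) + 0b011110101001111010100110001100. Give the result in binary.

First 0b010111001011001100010100100110 XOR 0b000100100010100100000001001111 = 0b010011101001101000010101101001.
Add column by column in base 2, right to left:
  1+0 = 1
  0+0 = 0
  0+1 = 1
  1+1 = 0 carry 1
  0+0+1 = 1
  1+0 = 1
  1+0 = 1
  0+1 = 1
  1+1 = 0 carry 1
  0+0+1 = 1
  1+0 = 1
  0+1 = 1
  0+0 = 0
  0+1 = 1
  0+0 = 0
  1+1 = 0 carry 1
  0+1+1 = 0 carry 1
  1+1+1 = 1 carry 1
  1+1+1 = 1 carry 1
  0+0+1 = 1
  0+0 = 0
  1+1 = 0 carry 1
  0+0+1 = 1
  1+1 = 0 carry 1
  1+0+1 = 0 carry 1
  1+1+1 = 1 carry 1
  0+1+1 = 0 carry 1
  0+1+1 = 0 carry 1
  1+1+1 = 1 carry 1
  final carry 1

0b110010010011100010111011110101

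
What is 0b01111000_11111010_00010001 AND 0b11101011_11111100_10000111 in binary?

0b011010001111100000000001

AND bit by bit (1 only where both bits are 1):
  011110001111101000010001
& 111010111111110010000111
= 011010001111100000000001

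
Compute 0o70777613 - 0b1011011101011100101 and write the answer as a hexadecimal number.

0xDE44A6

0o70777613 = 0xE3FF8B in hexadecimal.
0b1011011101011100101 = 0x5BAE5 in hexadecimal.
Subtract column by column in base 16:
  B-5 → 6
  8-E → A (borrow)
  F-A-1 → 4
  F-B → 4
  3-5 → E (borrow)
  E-0-1 → D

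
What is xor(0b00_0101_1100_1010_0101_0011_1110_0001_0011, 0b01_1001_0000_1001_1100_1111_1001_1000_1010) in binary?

0b0111001100001110011100011110011001

XOR bit by bit (1 where the bits differ):
  0001011100101001010011111000010011
^ 0110010000100111001111100110001010
= 0111001100001110011100011110011001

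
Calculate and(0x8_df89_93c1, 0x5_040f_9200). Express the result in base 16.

AND each hex digit independently (no carries):
  8&5=0, d&0=0, f&4=4, 8&0=0, 9&f=9, 9&9=9, 3&2=2, c&0=0, 1&0=0

0x004099200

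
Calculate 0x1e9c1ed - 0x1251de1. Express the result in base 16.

Subtract column by column in base 16:
  d-1 → c
  e-e → 0
  1-d → 4 (borrow)
  c-1-1 → a
  9-5 → 4
  e-2 → c
  1-1 → 0

0xc4a40c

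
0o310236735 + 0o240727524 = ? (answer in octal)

Add column by column in base 8, right to left:
  5+4 = 1 carry 1
  3+2+1 = 6
  7+5 = 4 carry 1
  6+7+1 = 6 carry 1
  3+2+1 = 6
  2+7 = 1 carry 1
  0+0+1 = 1
  1+4 = 5
  3+2 = 5

0o551166461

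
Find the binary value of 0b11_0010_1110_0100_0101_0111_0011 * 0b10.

0b110010111001000101011100110

Multiply each base-2 digit by 2, carrying:
  1×2 = 2 → write 0 carry 1
  1×2+1 = 3 → write 1 carry 1
  0×2+1 = 1 → write 1
  0×2 = 0 → write 0
  1×2 = 2 → write 0 carry 1
  1×2+1 = 3 → write 1 carry 1
  1×2+1 = 3 → write 1 carry 1
  0×2+1 = 1 → write 1
  1×2 = 2 → write 0 carry 1
  0×2+1 = 1 → write 1
  1×2 = 2 → write 0 carry 1
  0×2+1 = 1 → write 1
  0×2 = 0 → write 0
  0×2 = 0 → write 0
  1×2 = 2 → write 0 carry 1
  0×2+1 = 1 → write 1
  0×2 = 0 → write 0
  1×2 = 2 → write 0 carry 1
  1×2+1 = 3 → write 1 carry 1
  1×2+1 = 3 → write 1 carry 1
  0×2+1 = 1 → write 1
  1×2 = 2 → write 0 carry 1
  0×2+1 = 1 → write 1
  0×2 = 0 → write 0
  1×2 = 2 → write 0 carry 1
  1×2+1 = 3 → write 1 carry 1
  remaining carry: 1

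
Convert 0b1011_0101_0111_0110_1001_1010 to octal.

Group the bits in threes: 101 101 010 111 011 010 011 010 → 55273232.

0o55273232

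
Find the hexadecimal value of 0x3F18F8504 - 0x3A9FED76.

0x3B6EF978E

Subtract column by column in base 16:
  4-6 → E (borrow)
  0-7-1 → 8 (borrow)
  5-D-1 → 7 (borrow)
  8-E-1 → 9 (borrow)
  F-F-1 → F (borrow)
  8-9-1 → E (borrow)
  1-A-1 → 6 (borrow)
  F-3-1 → B
  3-0 → 3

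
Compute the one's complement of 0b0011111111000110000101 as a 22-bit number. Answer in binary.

0b1100000000111001111010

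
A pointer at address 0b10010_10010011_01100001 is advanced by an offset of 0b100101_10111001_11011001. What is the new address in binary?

0b1110000100110100111010

Add column by column in base 2, right to left:
  1+1 = 0 carry 1
  0+0+1 = 1
  0+0 = 0
  0+1 = 1
  0+1 = 1
  1+0 = 1
  1+1 = 0 carry 1
  0+1+1 = 0 carry 1
  1+1+1 = 1 carry 1
  1+0+1 = 0 carry 1
  0+0+1 = 1
  0+1 = 1
  1+1 = 0 carry 1
  0+1+1 = 0 carry 1
  0+0+1 = 1
  1+1 = 0 carry 1
  0+1+1 = 0 carry 1
  1+0+1 = 0 carry 1
  0+1+1 = 0 carry 1
  0+0+1 = 1
  1+0 = 1
  0+1 = 1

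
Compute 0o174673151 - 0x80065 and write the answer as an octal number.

0x80065 = 0o2000145 in octal.
Subtract column by column in base 8:
  1-5 → 4 (borrow)
  5-4-1 → 0
  1-1 → 0
  3-0 → 3
  7-0 → 7
  6-0 → 6
  4-2 → 2
  7-0 → 7
  1-0 → 1

0o172673004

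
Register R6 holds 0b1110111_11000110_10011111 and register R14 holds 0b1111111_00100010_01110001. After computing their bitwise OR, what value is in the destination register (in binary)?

OR bit by bit (1 where either bit is 1):
  11101111100011010011111
| 11111110010001001110001
= 11111111110011011111111

0b11111111110011011111111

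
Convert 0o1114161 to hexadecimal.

Each octal digit is 3 bits: 1=001 1=001 1=001 4=100 1=001 6=110 1=001.
Group the bits into nibbles: 0100 1001 1000 0111 0001 → 49871.

0x49871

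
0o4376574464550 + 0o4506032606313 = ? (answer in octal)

Add column by column in base 8, right to left:
  0+3 = 3
  5+1 = 6
  5+3 = 0 carry 1
  4+6+1 = 3 carry 1
  6+0+1 = 7
  4+6 = 2 carry 1
  4+2+1 = 7
  7+3 = 2 carry 1
  5+0+1 = 6
  6+6 = 4 carry 1
  7+0+1 = 0 carry 1
  3+5+1 = 1 carry 1
  4+4+1 = 1 carry 1
  final carry 1

0o11104627273063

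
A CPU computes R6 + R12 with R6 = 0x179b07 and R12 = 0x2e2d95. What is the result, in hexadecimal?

Add column by column in base 16, right to left:
  7+5 = c
  0+9 = 9
  b+d = 8 carry 1
  9+2+1 = c
  7+e = 5 carry 1
  1+2+1 = 4

0x45c89c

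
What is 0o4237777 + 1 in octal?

0o4240000

The trailing 4 digits are 7 (max in base 8), so adding 1 cascades: they roll to 0 and the next digit up increments.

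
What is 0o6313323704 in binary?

0b110011001011011010011111000100

Each octal digit is 3 bits: 6=110 3=011 1=001 3=011 3=011 2=010 3=011 7=111 0=000 4=100.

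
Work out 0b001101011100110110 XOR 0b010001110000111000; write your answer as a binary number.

0b011100101100001110

XOR bit by bit (1 where the bits differ):
  001101011100110110
^ 010001110000111000
= 011100101100001110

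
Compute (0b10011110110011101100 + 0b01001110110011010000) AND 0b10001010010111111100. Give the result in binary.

0b10001000000110111100

Add column by column in base 2, right to left:
  0+0 = 0
  0+0 = 0
  1+0 = 1
  1+0 = 1
  0+1 = 1
  1+0 = 1
  1+1 = 0 carry 1
  1+1+1 = 1 carry 1
  0+0+1 = 1
  0+0 = 0
  1+1 = 0 carry 1
  1+1+1 = 1 carry 1
  0+0+1 = 1
  1+1 = 0 carry 1
  1+1+1 = 1 carry 1
  1+1+1 = 1 carry 1
  1+0+1 = 0 carry 1
  0+0+1 = 1
  0+1 = 1
  1+0 = 1
Sum = 0b11101101100110111100; now AND with 0b10001010010111111100:
  11101101100110111100
& 10001010010111111100
= 10001000000110111100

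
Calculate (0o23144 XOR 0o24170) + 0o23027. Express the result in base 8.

First 0o23144 XOR 0o24170 = 0o07034.
Add column by column in base 8, right to left:
  4+7 = 3 carry 1
  3+2+1 = 6
  0+0 = 0
  7+3 = 2 carry 1
  0+2+1 = 3

0o32063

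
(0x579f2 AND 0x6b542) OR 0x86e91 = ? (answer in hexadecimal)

0xc7fd3

0x579f2 AND 0x6b542 = 0x43142.
Then OR with 0x86e91.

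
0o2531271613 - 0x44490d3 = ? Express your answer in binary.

0b10001001000001110001010111000

0o2531271613 = 0b10101011001010111001110001011 in binary.
0x44490d3 = 0b100010001001001000011010011 in binary.
Subtract column by column in base 2:
  1-1 → 0
  1-1 → 0
  0-0 → 0
  1-0 → 1
  0-1 → 1 (borrow)
  0-0-1 → 1 (borrow)
  0-1-1 → 0 (borrow)
  1-1-1 → 1 (borrow)
  1-0-1 → 0
  1-0 → 1
  0-0 → 0
  0-0 → 0
  1-1 → 0
  1-0 → 1
  1-0 → 1
  0-1 → 1 (borrow)
  1-0-1 → 0
  0-0 → 0
  1-1 → 0
  0-0 → 0
  0-0 → 0
  1-0 → 1
  1-1 → 0
  0-0 → 0
  1-0 → 1
  0-0 → 0
  1-1 → 0
  0-0 → 0
  1-0 → 1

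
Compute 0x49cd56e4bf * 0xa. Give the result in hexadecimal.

Multiply each base-16 digit by 10, carrying:
  f×10 = 150 → write 6 carry 9
  b×10+9 = 119 → write 7 carry 7
  4×10+7 = 47 → write f carry 2
  e×10+2 = 142 → write e carry 8
  6×10+8 = 68 → write 4 carry 4
  5×10+4 = 54 → write 6 carry 3
  d×10+3 = 133 → write 5 carry 8
  c×10+8 = 128 → write 0 carry 8
  9×10+8 = 98 → write 2 carry 6
  4×10+6 = 46 → write e carry 2
  remaining carry: 2

0x2e20564ef76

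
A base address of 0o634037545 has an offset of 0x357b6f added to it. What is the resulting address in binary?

0o634037545 = 0b110011100000011111101100101 in binary.
0x357b6f = 0b1101010111101101101111 in binary.
Add column by column in base 2, right to left:
  1+1 = 0 carry 1
  0+1+1 = 0 carry 1
  1+1+1 = 1 carry 1
  0+1+1 = 0 carry 1
  0+0+1 = 1
  1+1 = 0 carry 1
  1+1+1 = 1 carry 1
  0+0+1 = 1
  1+1 = 0 carry 1
  1+1+1 = 1 carry 1
  1+0+1 = 0 carry 1
  1+1+1 = 1 carry 1
  1+1+1 = 1 carry 1
  1+1+1 = 1 carry 1
  0+1+1 = 0 carry 1
  0+0+1 = 1
  0+1 = 1
  0+0 = 0
  0+1 = 1
  0+0 = 0
  1+1 = 0 carry 1
  1+1+1 = 1 carry 1
  1+0+1 = 0 carry 1
  0+0+1 = 1
  0+0 = 0
  1+0 = 1
  1+0 = 1

0b110101001011011101011010100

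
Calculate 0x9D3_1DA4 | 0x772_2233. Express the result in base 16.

0xFF33FB7

OR each hex digit independently (no carries):
  9|7=F, D|7=F, 3|2=3, 1|2=3, D|2=F, A|3=B, 4|3=7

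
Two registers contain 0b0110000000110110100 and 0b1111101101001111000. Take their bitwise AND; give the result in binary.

AND bit by bit (1 only where both bits are 1):
  0110000000110110100
& 1111101101001111000
= 0110000000000110000

0b0110000000000110000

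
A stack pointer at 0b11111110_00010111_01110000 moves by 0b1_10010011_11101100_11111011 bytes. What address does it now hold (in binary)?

Add column by column in base 2, right to left:
  0+1 = 1
  0+1 = 1
  0+0 = 0
  0+1 = 1
  1+1 = 0 carry 1
  1+1+1 = 1 carry 1
  1+1+1 = 1 carry 1
  0+1+1 = 0 carry 1
  1+0+1 = 0 carry 1
  1+0+1 = 0 carry 1
  1+1+1 = 1 carry 1
  0+1+1 = 0 carry 1
  1+0+1 = 0 carry 1
  0+1+1 = 0 carry 1
  0+1+1 = 0 carry 1
  0+1+1 = 0 carry 1
  0+1+1 = 0 carry 1
  1+1+1 = 1 carry 1
  1+0+1 = 0 carry 1
  1+0+1 = 0 carry 1
  1+1+1 = 1 carry 1
  1+0+1 = 0 carry 1
  1+0+1 = 0 carry 1
  1+1+1 = 1 carry 1
  0+1+1 = 0 carry 1
  final carry 1

0b10100100100000010001101011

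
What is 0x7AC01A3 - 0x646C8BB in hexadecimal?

Subtract column by column in base 16:
  3-B → 8 (borrow)
  A-B-1 → E (borrow)
  1-8-1 → 8 (borrow)
  0-C-1 → 3 (borrow)
  C-6-1 → 5
  A-4 → 6
  7-6 → 1

0x16538E8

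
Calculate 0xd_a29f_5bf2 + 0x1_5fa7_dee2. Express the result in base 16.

Add column by column in base 16, right to left:
  2+2 = 4
  f+e = d carry 1
  b+e+1 = a carry 1
  5+d+1 = 3 carry 1
  f+7+1 = 7 carry 1
  9+a+1 = 4 carry 1
  2+f+1 = 2 carry 1
  a+5+1 = 0 carry 1
  d+1+1 = f

0xf02473ad4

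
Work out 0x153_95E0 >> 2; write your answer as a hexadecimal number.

2 bits is not a whole number of base-16 digits; in binary: 1010100111001010111100000 >> 2 = 10101001110010101111000.

0x54E578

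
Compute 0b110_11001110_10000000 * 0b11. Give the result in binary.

Multiply each base-2 digit by 3, carrying:
  0×3 = 0 → write 0
  0×3 = 0 → write 0
  0×3 = 0 → write 0
  0×3 = 0 → write 0
  0×3 = 0 → write 0
  0×3 = 0 → write 0
  0×3 = 0 → write 0
  1×3 = 3 → write 1 carry 1
  0×3+1 = 1 → write 1
  1×3 = 3 → write 1 carry 1
  1×3+1 = 4 → write 0 carry 2
  1×3+2 = 5 → write 1 carry 2
  0×3+2 = 2 → write 0 carry 1
  0×3+1 = 1 → write 1
  1×3 = 3 → write 1 carry 1
  1×3+1 = 4 → write 0 carry 2
  0×3+2 = 2 → write 0 carry 1
  1×3+1 = 4 → write 0 carry 2
  1×3+2 = 5 → write 1 carry 2
  remaining carry: 10

0b101000110101110000000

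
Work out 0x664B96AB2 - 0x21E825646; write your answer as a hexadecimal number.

0x44637146C

Subtract column by column in base 16:
  2-6 → C (borrow)
  B-4-1 → 6
  A-6 → 4
  6-5 → 1
  9-2 → 7
  B-8 → 3
  4-E → 6 (borrow)
  6-1-1 → 4
  6-2 → 4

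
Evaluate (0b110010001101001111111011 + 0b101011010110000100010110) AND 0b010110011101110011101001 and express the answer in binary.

0b10100000001010000000001

Add column by column in base 2, right to left:
  1+0 = 1
  1+1 = 0 carry 1
  0+1+1 = 0 carry 1
  1+0+1 = 0 carry 1
  1+1+1 = 1 carry 1
  1+0+1 = 0 carry 1
  1+0+1 = 0 carry 1
  1+0+1 = 0 carry 1
  1+1+1 = 1 carry 1
  1+0+1 = 0 carry 1
  0+0+1 = 1
  0+0 = 0
  1+0 = 1
  0+1 = 1
  1+1 = 0 carry 1
  1+0+1 = 0 carry 1
  0+1+1 = 0 carry 1
  0+0+1 = 1
  0+1 = 1
  1+1 = 0 carry 1
  0+0+1 = 1
  0+1 = 1
  1+0 = 1
  1+1 = 0 carry 1
  final carry 1
Sum = 0b1011101100011010100010001; now AND with 0b010110011101110011101001:
  1011101100011010100010001
& 0010110011101110011101001
= 0010100000001010000000001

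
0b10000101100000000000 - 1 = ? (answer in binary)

0b10000101011111111111

The trailing 11 digits are 0, so subtracting 1 borrows through: they become 1 and the next digit up decrements.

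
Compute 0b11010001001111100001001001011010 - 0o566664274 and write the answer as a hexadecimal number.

0xcb62a99e

0b11010001001111100001001001011010 = 0xd13e125a in hexadecimal.
0o566664274 = 0x5db68bc in hexadecimal.
Subtract column by column in base 16:
  a-c → e (borrow)
  5-b-1 → 9 (borrow)
  2-8-1 → 9 (borrow)
  1-6-1 → a (borrow)
  e-b-1 → 2
  3-d → 6 (borrow)
  1-5-1 → b (borrow)
  d-0-1 → c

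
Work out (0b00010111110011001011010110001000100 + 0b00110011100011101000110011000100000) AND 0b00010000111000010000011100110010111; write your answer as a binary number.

0b10000010000001000000000100

Add column by column in base 2, right to left:
  0+0 = 0
  0+0 = 0
  1+0 = 1
  0+0 = 0
  0+0 = 0
  0+1 = 1
  1+0 = 1
  0+0 = 0
  0+0 = 0
  0+1 = 1
  1+1 = 0 carry 1
  1+0+1 = 0 carry 1
  0+0+1 = 1
  1+1 = 0 carry 1
  0+1+1 = 0 carry 1
  1+0+1 = 0 carry 1
  1+0+1 = 0 carry 1
  0+0+1 = 1
  1+1 = 0 carry 1
  0+0+1 = 1
  0+1 = 1
  1+1 = 0 carry 1
  1+1+1 = 1 carry 1
  0+0+1 = 1
  0+0 = 0
  1+0 = 1
  1+1 = 0 carry 1
  1+1+1 = 1 carry 1
  1+1+1 = 1 carry 1
  1+0+1 = 0 carry 1
  0+0+1 = 1
  1+1 = 0 carry 1
  0+1+1 = 0 carry 1
  final carry 1
Sum = 0b1001011010110110100001001001100100; now AND with 0b00010000111000010000011100110010111:
  01001011010110110100001001001100100
& 00010000111000010000011100110010111
= 00000000010000010000001000000000100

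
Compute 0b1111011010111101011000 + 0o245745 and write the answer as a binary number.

0b1111101111101100111101

0o245745 = 0b10100101111100101 in binary.
Add column by column in base 2, right to left:
  0+1 = 1
  0+0 = 0
  0+1 = 1
  1+0 = 1
  1+0 = 1
  0+1 = 1
  1+1 = 0 carry 1
  0+1+1 = 0 carry 1
  1+1+1 = 1 carry 1
  1+1+1 = 1 carry 1
  1+0+1 = 0 carry 1
  1+1+1 = 1 carry 1
  0+0+1 = 1
  1+0 = 1
  0+1 = 1
  1+0 = 1
  1+1 = 0 carry 1
  0+0+1 = 1
  1+0 = 1
  1+0 = 1
  1+0 = 1
  1+0 = 1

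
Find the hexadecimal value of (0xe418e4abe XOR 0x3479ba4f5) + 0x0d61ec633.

0xddc34b47e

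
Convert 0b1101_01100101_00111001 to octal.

Group the bits in threes: 011 010 110 010 100 111 001 → 3262471.

0o3262471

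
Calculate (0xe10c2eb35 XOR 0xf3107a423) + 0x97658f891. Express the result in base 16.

0xa981e47a7

First 0xe10c2eb35 XOR 0xf3107a423 = 0x121c54f16.
Add column by column in base 16, right to left:
  6+1 = 7
  1+9 = a
  f+8 = 7 carry 1
  4+f+1 = 4 carry 1
  5+8+1 = e
  c+5 = 1 carry 1
  1+6+1 = 8
  2+7 = 9
  1+9 = a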